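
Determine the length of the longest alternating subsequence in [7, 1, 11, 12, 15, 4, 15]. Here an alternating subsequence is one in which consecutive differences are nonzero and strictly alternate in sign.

Track the best alternating length ending on an up-step vs a down-step at each position: up/down = 1/1, 1/2, 3/1, 3/1, 3/1, 3/4, 5/1.
The maximum over both is 5; one such subsequence is 7, 1, 11, 4, 15.

5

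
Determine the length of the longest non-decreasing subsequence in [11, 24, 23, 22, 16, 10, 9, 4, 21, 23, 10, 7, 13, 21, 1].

Let dp[i] be the longest non-decreasing subsequence ending at position i. Then dp = [1, 2, 2, 2, 2, 1, 1, 1, 3, 4, 2, 2, 3, 4, 1].
The maximum is 4; one witness is 11, 16, 21, 23 at positions 1,5,9,10.

4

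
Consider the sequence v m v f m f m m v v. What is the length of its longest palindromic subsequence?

7

Using dp[i][j] = 2 + dp[i+1][j−1] if the ends match, else max(dp[i+1][j], dp[i][j−1]):
dp[1][10] = 7. A witness is vvmmmvv at positions 1,3,5,7,8,9,10.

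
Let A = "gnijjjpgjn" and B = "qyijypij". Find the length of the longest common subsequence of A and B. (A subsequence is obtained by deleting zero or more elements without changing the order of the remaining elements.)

Backtracking the LCS table gives one alignment: i (A3,B3) → j (A4,B4) → p (A7,B6) → j (A9,B8).
So the longest common subsequence has length 4.

4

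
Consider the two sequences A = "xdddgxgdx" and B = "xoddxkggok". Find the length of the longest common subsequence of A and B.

5

A longest common subsequence is xddgg (length 5); the LCS DP confirms no longer common subsequence exists.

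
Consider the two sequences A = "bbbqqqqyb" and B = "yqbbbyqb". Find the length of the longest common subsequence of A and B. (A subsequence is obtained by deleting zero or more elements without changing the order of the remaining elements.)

Backtracking the LCS table gives one alignment: b (A1,B3) → b (A2,B4) → b (A3,B5) → q (A7,B7) → b (A9,B8).
So the longest common subsequence has length 5.

5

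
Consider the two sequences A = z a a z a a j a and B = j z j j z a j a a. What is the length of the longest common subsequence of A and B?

5

A longest common subsequence is zzaaa (length 5); the LCS DP confirms no longer common subsequence exists.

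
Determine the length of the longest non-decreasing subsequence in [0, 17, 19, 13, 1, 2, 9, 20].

5

One longest non-decreasing subsequence is 0, 1, 2, 9, 20 (positions 1,5,6,7,8), of length 5; no longer one exists.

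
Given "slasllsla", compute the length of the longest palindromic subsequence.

One longest palindromic subsequence is asllsa (positions 3,4,5,6,7,9); it reads the same forward and backward, and the interval DP gives dp[1][9] = 6.

6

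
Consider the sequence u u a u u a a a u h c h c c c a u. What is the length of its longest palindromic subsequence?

9

One longest palindromic subsequence is uauaaauau (positions 1,3,5,6,7,8,9,16,17); it reads the same forward and backward, and the interval DP gives dp[1][17] = 9.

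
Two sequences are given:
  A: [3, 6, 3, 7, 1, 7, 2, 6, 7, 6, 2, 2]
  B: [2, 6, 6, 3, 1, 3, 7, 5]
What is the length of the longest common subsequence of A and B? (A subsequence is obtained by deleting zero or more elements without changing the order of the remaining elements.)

4

A longest common subsequence is 6, 3, 1, 7 (length 4); the LCS DP confirms no longer common subsequence exists.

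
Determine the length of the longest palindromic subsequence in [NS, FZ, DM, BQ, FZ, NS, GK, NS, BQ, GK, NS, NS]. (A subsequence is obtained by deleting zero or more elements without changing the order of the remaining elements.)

7

Using dp[i][j] = 2 + dp[i+1][j−1] if the ends match, else max(dp[i+1][j], dp[i][j−1]):
dp[1][12] = 7. A witness is NS NS GK BQ GK NS NS at positions 1,6,7,9,10,11,12.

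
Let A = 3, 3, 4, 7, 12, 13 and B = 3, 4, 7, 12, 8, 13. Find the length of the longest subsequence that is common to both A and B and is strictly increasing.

5

For each value that appears in both, track the longest common increasing run ending there.
The best achievable length is 5; one witness is 3, 4, 7, 12, 13 (A-positions 1,3,4,5,6, B-positions 1,2,3,4,6).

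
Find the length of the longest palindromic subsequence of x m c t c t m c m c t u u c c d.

One longest palindromic subsequence is cctcmctcc (positions 3,5,6,8,9,10,11,14,15); it reads the same forward and backward, and the interval DP gives dp[1][16] = 9.

9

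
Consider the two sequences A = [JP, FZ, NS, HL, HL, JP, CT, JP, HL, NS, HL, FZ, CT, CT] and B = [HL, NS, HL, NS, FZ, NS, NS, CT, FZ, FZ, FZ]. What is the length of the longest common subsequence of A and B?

Backtracking the LCS table gives one alignment: NS (A3,B2) → HL (A9,B3) → NS (A10,B4) → FZ (A12,B5) → CT (A13,B8).
So the longest common subsequence has length 5.

5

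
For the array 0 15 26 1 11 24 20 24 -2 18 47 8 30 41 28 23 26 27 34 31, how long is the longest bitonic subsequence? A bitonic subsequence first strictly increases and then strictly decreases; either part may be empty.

One longest bitonic subsequence is 0, 1, 11, 20, 24, 47, 41, 34, 31 (positions 1,4,5,7,8,11,14,19,20): it rises to 47 then falls. Length 9 is optimal.

9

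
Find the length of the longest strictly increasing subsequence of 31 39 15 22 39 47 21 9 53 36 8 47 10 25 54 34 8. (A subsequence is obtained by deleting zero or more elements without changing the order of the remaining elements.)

6

Let dp[i] be the longest increasing subsequence ending at position i. Then dp = [1, 2, 1, 2, 3, 4, 2, 1, 5, 3, 1, 4, 2, 3, 6, 4, 1].
The maximum is 6; one witness is 15, 22, 39, 47, 53, 54 at positions 3,4,5,6,9,15.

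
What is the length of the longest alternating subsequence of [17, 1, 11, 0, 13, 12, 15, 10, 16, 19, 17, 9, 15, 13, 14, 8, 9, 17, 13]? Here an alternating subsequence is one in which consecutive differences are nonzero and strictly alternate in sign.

16

A longest alternating subsequence is 17, 1, 11, 0, 13, 12, 15, 10, 16, 9, 15, 13, 14, 8, 17, 13 (positions 1,2,3,4,5,6,7,8,9,12,13,14,15,16,18,19); its 15 consecutive differences strictly alternate in sign, and length 16 is optimal.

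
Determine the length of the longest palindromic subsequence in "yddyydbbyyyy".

Using dp[i][j] = 2 + dp[i+1][j−1] if the ends match, else max(dp[i+1][j], dp[i][j−1]):
dp[1][12] = 8. A witness is yyybbyyy at positions 1,4,5,7,8,10,11,12.

8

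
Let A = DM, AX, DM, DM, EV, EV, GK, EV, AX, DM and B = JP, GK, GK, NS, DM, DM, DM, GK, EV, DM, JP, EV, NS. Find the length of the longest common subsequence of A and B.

Backtracking the LCS table gives one alignment: DM (A1,B5) → DM (A3,B6) → DM (A4,B7) → GK (A7,B8) → EV (A8,B9) → DM (A10,B10).
So the longest common subsequence has length 6.

6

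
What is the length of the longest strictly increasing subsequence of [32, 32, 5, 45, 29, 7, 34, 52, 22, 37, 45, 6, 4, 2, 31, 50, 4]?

6

One longest increasing subsequence is 5, 29, 34, 37, 45, 50 (positions 3,5,7,10,11,16), of length 6; no longer one exists.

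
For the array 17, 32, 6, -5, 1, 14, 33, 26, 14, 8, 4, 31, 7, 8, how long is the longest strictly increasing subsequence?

One longest increasing subsequence is -5, 1, 14, 26, 31 (positions 4,5,6,8,12), of length 5; no longer one exists.

5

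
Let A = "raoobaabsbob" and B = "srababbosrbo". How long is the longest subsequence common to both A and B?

8

A longest common subsequence is rababsbo (length 8); the LCS DP confirms no longer common subsequence exists.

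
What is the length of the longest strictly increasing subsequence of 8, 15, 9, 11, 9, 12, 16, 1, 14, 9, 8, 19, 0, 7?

Scanning left to right, the best length ending at each element is: 8→1, 15→2, 9→2, 11→3, 9→2, 12→4, 16→5, 1→1, 14→5, 9→2, 8→2, 19→6, 0→1, 7→2.
So the longest increasing subsequence has length 6, e.g. 8, 9, 11, 12, 16, 19.

6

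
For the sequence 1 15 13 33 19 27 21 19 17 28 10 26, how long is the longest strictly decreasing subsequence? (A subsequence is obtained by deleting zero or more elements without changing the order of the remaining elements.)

Let dp[i] be the longest decreasing subsequence ending at position i. Then dp = [1, 1, 2, 1, 2, 2, 3, 4, 5, 2, 6, 3].
The maximum is 6; one witness is 33, 27, 21, 19, 17, 10 at positions 4,6,7,8,9,11.

6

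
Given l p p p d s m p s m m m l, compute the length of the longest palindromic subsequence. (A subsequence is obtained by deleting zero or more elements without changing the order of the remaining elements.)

6

One longest palindromic subsequence is lmmmml (positions 1,7,10,11,12,13); it reads the same forward and backward, and the interval DP gives dp[1][13] = 6.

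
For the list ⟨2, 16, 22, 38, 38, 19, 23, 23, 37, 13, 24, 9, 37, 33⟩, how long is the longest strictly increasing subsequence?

6

Let dp[i] be the longest increasing subsequence ending at position i. Then dp = [1, 2, 3, 4, 4, 3, 4, 4, 5, 2, 5, 2, 6, 6].
The maximum is 6; one witness is 2, 16, 22, 23, 24, 37 at positions 1,2,3,7,11,13.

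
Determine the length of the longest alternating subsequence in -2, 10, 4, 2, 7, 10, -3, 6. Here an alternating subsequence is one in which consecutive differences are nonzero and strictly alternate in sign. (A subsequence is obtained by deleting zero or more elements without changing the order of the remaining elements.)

Track the best alternating length ending on an up-step vs a down-step at each position: up/down = 1/1, 2/1, 2/3, 2/3, 4/3, 4/1, 1/5, 6/5.
The maximum over both is 6; one such subsequence is -2, 10, 4, 7, -3, 6.

6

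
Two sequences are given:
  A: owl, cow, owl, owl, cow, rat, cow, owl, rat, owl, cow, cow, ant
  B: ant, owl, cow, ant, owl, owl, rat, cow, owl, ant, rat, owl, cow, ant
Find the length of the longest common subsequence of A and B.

11

A longest common subsequence is owl, cow, owl, owl, rat, cow, owl, rat, owl, cow, ant (length 11); the LCS DP confirms no longer common subsequence exists.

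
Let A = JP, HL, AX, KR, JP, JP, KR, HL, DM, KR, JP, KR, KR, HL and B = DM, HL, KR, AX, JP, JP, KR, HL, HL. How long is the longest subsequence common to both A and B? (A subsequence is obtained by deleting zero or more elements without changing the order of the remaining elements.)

7

Backtracking the LCS table gives one alignment: HL (A2,B2) → AX (A3,B4) → JP (A5,B5) → JP (A6,B6) → KR (A7,B7) → HL (A8,B8) → HL (A14,B9).
So the longest common subsequence has length 7.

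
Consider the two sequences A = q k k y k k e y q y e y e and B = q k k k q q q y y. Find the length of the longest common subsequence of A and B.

Backtracking the LCS table gives one alignment: q (A1,B1) → k (A2,B2) → k (A3,B3) → k (A5,B4) → q (A9,B7) → y (A10,B8) → y (A12,B9).
So the longest common subsequence has length 7.

7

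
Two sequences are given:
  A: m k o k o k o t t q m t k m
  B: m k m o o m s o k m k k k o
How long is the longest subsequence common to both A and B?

Backtracking the LCS table gives one alignment: m (A1,B1) → k (A2,B2) → o (A3,B5) → o (A5,B8) → k (A6,B9) → m (A11,B10) → k (A13,B13).
So the longest common subsequence has length 7.

7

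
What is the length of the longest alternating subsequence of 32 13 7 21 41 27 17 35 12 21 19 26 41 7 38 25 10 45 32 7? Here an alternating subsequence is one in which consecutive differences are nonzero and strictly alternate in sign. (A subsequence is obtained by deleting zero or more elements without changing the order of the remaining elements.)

Track the best alternating length ending on an up-step vs a down-step at each position: up/down = 1/1, 1/2, 1/2, 3/2, 3/1, 3/4, 3/4, 5/4, 3/6, 7/6, 7/8, 9/6, 9/1, 1/10, 11/10, 11/12, 11/12, 13/1, 13/14, 1/14.
The maximum over both is 14; one such subsequence is 32, 13, 41, 27, 35, 12, 21, 19, 26, 7, 38, 25, 45, 32.

14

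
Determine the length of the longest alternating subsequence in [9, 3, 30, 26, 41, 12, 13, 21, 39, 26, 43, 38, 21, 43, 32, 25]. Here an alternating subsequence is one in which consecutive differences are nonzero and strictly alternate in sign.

12

Track the best alternating length ending on an up-step vs a down-step at each position: up/down = 1/1, 1/2, 3/1, 3/4, 5/1, 3/6, 7/6, 7/6, 7/6, 7/8, 9/1, 9/10, 7/10, 11/1, 11/12, 11/12.
The maximum over both is 12; one such subsequence is 9, 3, 30, 26, 41, 12, 39, 26, 43, 38, 43, 32.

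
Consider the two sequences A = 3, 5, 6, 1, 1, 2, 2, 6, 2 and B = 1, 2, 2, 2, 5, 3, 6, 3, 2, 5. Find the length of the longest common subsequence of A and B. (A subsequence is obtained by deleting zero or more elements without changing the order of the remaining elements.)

Backtracking the LCS table gives one alignment: 1 (A4,B1) → 2 (A6,B3) → 2 (A7,B4) → 6 (A8,B7) → 2 (A9,B9).
So the longest common subsequence has length 5.

5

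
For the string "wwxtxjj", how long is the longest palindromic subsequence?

Using dp[i][j] = 2 + dp[i+1][j−1] if the ends match, else max(dp[i+1][j], dp[i][j−1]):
dp[1][7] = 3. A witness is xtx at positions 3,4,5.

3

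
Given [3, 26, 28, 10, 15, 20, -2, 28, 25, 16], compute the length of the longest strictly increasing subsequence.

Let dp[i] be the longest increasing subsequence ending at position i. Then dp = [1, 2, 3, 2, 3, 4, 1, 5, 5, 4].
The maximum is 5; one witness is 3, 10, 15, 20, 28 at positions 1,4,5,6,8.

5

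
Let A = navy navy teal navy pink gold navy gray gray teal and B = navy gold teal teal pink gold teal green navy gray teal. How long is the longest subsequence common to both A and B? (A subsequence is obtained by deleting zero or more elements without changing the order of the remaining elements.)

A longest common subsequence is navy, teal, pink, gold, navy, gray, teal (length 7); the LCS DP confirms no longer common subsequence exists.

7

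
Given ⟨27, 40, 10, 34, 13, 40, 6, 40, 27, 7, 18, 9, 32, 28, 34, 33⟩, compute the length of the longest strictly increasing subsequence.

One longest increasing subsequence is 10, 13, 27, 32, 34 (positions 3,5,9,13,15), of length 5; no longer one exists.

5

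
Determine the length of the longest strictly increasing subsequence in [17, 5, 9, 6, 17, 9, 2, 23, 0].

4

One longest increasing subsequence is 5, 9, 17, 23 (positions 2,3,5,8), of length 4; no longer one exists.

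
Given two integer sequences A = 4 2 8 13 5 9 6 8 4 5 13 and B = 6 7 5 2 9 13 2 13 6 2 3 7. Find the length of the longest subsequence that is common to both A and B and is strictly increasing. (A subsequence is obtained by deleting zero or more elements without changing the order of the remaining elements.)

A longest common strictly increasing subsequence is 5, 9, 13 (length 3); it appears in order in both A and B, and no longer such subsequence exists.

3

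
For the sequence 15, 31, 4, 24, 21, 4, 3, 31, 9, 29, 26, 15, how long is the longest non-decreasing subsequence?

4

One longest non-decreasing subsequence is 4, 4, 9, 29 (positions 3,6,9,10), of length 4; no longer one exists.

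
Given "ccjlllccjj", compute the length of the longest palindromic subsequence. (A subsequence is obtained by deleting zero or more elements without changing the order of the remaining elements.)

Using dp[i][j] = 2 + dp[i+1][j−1] if the ends match, else max(dp[i+1][j], dp[i][j−1]):
dp[1][10] = 7. A witness is cclllcc at positions 1,2,4,5,6,7,8.

7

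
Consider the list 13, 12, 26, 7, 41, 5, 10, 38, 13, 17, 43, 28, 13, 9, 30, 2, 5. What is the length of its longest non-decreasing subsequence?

6

Scanning left to right, the best length ending at each element is: 13→1, 12→1, 26→2, 7→1, 41→3, 5→1, 10→2, 38→3, 13→3, 17→4, 43→5, 28→5, 13→4, 9→2, 30→6, 2→1, 5→2.
So the longest non-decreasing subsequence has length 6, e.g. 7, 10, 13, 17, 28, 30.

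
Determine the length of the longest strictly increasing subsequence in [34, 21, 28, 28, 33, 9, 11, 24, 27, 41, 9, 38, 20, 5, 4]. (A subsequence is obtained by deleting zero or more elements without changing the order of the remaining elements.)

Let dp[i] be the longest increasing subsequence ending at position i. Then dp = [1, 1, 2, 2, 3, 1, 2, 3, 4, 5, 1, 5, 3, 1, 1].
The maximum is 5; one witness is 9, 11, 24, 27, 41 at positions 6,7,8,9,10.

5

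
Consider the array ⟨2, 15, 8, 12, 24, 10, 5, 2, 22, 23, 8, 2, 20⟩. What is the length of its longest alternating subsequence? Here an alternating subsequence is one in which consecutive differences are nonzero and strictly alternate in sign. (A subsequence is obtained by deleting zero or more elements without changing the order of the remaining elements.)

A longest alternating subsequence is 2, 15, 8, 12, 10, 22, 8, 20 (positions 1,2,3,4,6,9,11,13); its 7 consecutive differences strictly alternate in sign, and length 8 is optimal.

8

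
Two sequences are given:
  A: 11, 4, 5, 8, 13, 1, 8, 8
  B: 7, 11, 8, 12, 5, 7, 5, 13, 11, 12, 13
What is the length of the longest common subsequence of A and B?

A longest common subsequence is 11, 5, 13 (length 3); the LCS DP confirms no longer common subsequence exists.

3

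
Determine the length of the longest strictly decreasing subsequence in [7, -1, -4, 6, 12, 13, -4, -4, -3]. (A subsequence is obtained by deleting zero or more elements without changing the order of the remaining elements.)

3

One longest decreasing subsequence is 7, -1, -4 (positions 1,2,3), of length 3; no longer one exists.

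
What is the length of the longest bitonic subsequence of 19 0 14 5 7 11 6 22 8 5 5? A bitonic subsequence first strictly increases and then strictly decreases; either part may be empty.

7

One longest bitonic subsequence is 0, 5, 7, 11, 22, 8, 5 (positions 2,4,5,6,8,9,11): it rises to 22 then falls. Length 7 is optimal.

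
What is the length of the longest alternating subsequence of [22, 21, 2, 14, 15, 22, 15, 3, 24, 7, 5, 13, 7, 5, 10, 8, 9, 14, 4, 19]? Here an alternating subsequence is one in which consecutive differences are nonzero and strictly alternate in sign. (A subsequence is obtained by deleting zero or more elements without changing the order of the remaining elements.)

A longest alternating subsequence is 22, 21, 22, 15, 24, 7, 13, 7, 10, 8, 9, 4, 19 (positions 1,2,6,7,9,10,12,13,15,16,17,19,20); its 12 consecutive differences strictly alternate in sign, and length 13 is optimal.

13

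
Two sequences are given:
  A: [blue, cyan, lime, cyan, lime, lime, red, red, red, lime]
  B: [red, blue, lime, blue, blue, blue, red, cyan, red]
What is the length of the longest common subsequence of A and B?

4

A longest common subsequence is blue, lime, cyan, red (length 4); the LCS DP confirms no longer common subsequence exists.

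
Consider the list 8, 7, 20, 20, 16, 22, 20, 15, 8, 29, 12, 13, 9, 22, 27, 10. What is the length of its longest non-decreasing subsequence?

6

Scanning left to right, the best length ending at each element is: 8→1, 7→1, 20→2, 20→3, 16→2, 22→4, 20→4, 15→2, 8→2, 29→5, 12→3, 13→4, 9→3, 22→5, 27→6, 10→4.
So the longest non-decreasing subsequence has length 6, e.g. 8, 20, 20, 22, 22, 27.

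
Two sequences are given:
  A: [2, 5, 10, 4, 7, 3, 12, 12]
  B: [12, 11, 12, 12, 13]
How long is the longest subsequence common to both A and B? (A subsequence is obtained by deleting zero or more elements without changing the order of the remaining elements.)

2

A longest common subsequence is 12, 12 (length 2); the LCS DP confirms no longer common subsequence exists.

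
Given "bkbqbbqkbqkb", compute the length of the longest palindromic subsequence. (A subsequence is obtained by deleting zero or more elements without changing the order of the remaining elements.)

Using dp[i][j] = 2 + dp[i+1][j−1] if the ends match, else max(dp[i+1][j], dp[i][j−1]):
dp[1][12] = 10. A witness is bkbqbbqbkb at positions 1,2,3,4,5,6,7,9,11,12.

10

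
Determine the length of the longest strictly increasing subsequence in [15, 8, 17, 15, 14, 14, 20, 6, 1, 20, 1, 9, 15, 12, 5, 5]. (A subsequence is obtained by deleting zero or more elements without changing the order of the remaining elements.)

Scanning left to right, the best length ending at each element is: 15→1, 8→1, 17→2, 15→2, 14→2, 14→2, 20→3, 6→1, 1→1, 20→3, 1→1, 9→2, 15→3, 12→3, 5→2, 5→2.
So the longest increasing subsequence has length 3, e.g. 15, 17, 20.

3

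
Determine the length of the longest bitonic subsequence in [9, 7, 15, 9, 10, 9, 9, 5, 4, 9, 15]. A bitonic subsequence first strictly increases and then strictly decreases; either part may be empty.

6

One longest bitonic subsequence is 9, 15, 10, 9, 5, 4 (positions 1,3,5,7,8,9): it rises to 15 then falls. Length 6 is optimal.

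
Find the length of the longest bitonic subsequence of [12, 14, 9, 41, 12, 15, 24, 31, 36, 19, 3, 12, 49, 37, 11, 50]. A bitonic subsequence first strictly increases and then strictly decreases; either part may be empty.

9

One longest bitonic subsequence is 12, 14, 15, 24, 31, 36, 19, 12, 11 (positions 1,2,6,7,8,9,10,12,15): it rises to 36 then falls. Length 9 is optimal.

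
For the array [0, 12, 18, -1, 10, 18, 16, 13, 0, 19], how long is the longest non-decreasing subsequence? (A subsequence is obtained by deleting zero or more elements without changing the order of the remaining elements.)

One longest non-decreasing subsequence is 0, 12, 18, 18, 19 (positions 1,2,3,6,10), of length 5; no longer one exists.

5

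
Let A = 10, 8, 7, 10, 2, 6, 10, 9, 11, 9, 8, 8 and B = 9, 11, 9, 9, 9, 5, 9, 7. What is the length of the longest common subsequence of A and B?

3

Backtracking the LCS table gives one alignment: 9 (A8,B1) → 11 (A9,B2) → 9 (A10,B7).
So the longest common subsequence has length 3.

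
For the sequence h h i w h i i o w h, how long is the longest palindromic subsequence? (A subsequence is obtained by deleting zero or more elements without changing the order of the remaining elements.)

One longest palindromic subsequence is hwiiwh (positions 1,4,6,7,9,10); it reads the same forward and backward, and the interval DP gives dp[1][10] = 6.

6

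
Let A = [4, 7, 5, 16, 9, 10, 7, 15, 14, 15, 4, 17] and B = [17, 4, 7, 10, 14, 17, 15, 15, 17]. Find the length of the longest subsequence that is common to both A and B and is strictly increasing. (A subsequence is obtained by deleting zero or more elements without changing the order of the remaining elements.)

6

For each value that appears in both, track the longest common increasing run ending there.
The best achievable length is 6; one witness is 4, 7, 10, 14, 15, 17 (A-positions 1,2,6,9,10,12, B-positions 2,3,4,5,7,9).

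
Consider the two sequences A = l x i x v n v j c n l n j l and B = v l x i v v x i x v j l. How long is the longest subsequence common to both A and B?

7

Backtracking the LCS table gives one alignment: l (A1,B2) → x (A2,B7) → i (A3,B8) → x (A4,B9) → v (A7,B10) → j (A13,B11) → l (A14,B12).
So the longest common subsequence has length 7.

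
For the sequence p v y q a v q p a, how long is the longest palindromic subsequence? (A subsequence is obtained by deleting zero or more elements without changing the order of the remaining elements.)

One longest palindromic subsequence is pqvqp (positions 1,4,6,7,8); it reads the same forward and backward, and the interval DP gives dp[1][9] = 5.

5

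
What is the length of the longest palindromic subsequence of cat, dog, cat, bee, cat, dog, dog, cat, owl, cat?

7

Using dp[i][j] = 2 + dp[i+1][j−1] if the ends match, else max(dp[i+1][j], dp[i][j−1]):
dp[1][10] = 7. A witness is cat dog cat bee cat dog cat at positions 1,2,3,4,5,7,10.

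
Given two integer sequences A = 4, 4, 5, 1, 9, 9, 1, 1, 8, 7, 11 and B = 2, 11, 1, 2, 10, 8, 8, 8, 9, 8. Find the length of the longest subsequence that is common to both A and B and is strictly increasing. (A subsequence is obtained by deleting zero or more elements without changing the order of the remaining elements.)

For each value that appears in both, track the longest common increasing run ending there.
The best achievable length is 2; one witness is 1, 8 (A-positions 4,9, B-positions 3,6).

2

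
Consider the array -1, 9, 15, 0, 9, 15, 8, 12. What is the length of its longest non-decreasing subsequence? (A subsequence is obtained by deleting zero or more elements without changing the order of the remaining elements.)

One longest non-decreasing subsequence is -1, 9, 15, 15 (positions 1,2,3,6), of length 4; no longer one exists.

4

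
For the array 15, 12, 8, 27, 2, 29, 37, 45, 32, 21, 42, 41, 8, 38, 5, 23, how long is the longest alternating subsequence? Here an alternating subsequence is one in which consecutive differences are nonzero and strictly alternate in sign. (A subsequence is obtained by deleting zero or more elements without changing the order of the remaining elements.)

11

A longest alternating subsequence is 15, 12, 27, 2, 37, 32, 42, 8, 38, 5, 23 (positions 1,2,4,5,7,9,11,13,14,15,16); its 10 consecutive differences strictly alternate in sign, and length 11 is optimal.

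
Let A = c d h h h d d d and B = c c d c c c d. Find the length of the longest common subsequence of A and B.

3

A longest common subsequence is cdd (length 3); the LCS DP confirms no longer common subsequence exists.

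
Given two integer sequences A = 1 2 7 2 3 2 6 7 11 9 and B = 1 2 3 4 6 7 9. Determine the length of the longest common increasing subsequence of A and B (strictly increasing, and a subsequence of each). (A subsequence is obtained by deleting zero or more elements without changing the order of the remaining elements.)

6

For each value that appears in both, track the longest common increasing run ending there.
The best achievable length is 6; one witness is 1, 2, 3, 6, 7, 9 (A-positions 1,2,5,7,8,10, B-positions 1,2,3,5,6,7).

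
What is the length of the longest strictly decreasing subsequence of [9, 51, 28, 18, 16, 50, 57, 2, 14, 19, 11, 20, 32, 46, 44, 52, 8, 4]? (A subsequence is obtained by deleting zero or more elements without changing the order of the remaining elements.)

Scanning left to right, the best length ending at each element is: 9→1, 51→1, 28→2, 18→3, 16→4, 50→2, 57→1, 2→5, 14→5, 19→3, 11→6, 20→3, 32→3, 46→3, 44→4, 52→2, 8→7, 4→8.
So the longest decreasing subsequence has length 8, e.g. 51, 28, 18, 16, 14, 11, 8, 4.

8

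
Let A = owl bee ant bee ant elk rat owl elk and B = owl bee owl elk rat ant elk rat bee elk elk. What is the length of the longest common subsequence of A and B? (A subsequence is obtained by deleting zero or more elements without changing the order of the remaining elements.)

6

A longest common subsequence is owl, bee, ant, bee, elk, elk (length 6); the LCS DP confirms no longer common subsequence exists.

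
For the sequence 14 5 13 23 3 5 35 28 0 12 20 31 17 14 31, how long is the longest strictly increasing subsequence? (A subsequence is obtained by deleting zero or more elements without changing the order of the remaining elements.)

5

Let dp[i] be the longest increasing subsequence ending at position i. Then dp = [1, 1, 2, 3, 1, 2, 4, 4, 1, 3, 4, 5, 4, 4, 5].
The maximum is 5; one witness is 5, 13, 23, 28, 31 at positions 2,3,4,8,12.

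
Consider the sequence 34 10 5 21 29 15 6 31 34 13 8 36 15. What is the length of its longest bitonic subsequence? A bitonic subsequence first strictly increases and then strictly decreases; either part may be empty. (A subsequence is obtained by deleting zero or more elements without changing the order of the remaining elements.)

7

One longest bitonic subsequence is 10, 21, 29, 31, 34, 13, 8 (positions 2,4,5,8,9,10,11): it rises to 34 then falls. Length 7 is optimal.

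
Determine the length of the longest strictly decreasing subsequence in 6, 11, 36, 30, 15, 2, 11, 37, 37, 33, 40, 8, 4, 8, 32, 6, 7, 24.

Let dp[i] be the longest decreasing subsequence ending at position i. Then dp = [1, 1, 1, 2, 3, 4, 4, 1, 1, 2, 1, 5, 6, 5, 3, 6, 6, 4].
The maximum is 6; one witness is 36, 30, 15, 11, 8, 4 at positions 3,4,5,7,12,13.

6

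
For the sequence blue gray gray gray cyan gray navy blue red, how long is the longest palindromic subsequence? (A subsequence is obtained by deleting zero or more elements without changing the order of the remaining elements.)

6

One longest palindromic subsequence is blue gray gray gray gray blue (positions 1,2,3,4,6,8); it reads the same forward and backward, and the interval DP gives dp[1][9] = 6.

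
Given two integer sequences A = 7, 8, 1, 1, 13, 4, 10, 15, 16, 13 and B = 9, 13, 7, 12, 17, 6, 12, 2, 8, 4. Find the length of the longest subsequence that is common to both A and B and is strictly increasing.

A longest common strictly increasing subsequence is 7, 8 (length 2); it appears in order in both A and B, and no longer such subsequence exists.

2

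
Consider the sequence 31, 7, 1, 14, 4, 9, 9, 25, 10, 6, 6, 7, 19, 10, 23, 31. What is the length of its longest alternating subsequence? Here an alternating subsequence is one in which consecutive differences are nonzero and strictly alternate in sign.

A longest alternating subsequence is 31, 7, 14, 4, 25, 10, 19, 10, 23 (positions 1,2,4,5,8,9,13,14,15); its 8 consecutive differences strictly alternate in sign, and length 9 is optimal.

9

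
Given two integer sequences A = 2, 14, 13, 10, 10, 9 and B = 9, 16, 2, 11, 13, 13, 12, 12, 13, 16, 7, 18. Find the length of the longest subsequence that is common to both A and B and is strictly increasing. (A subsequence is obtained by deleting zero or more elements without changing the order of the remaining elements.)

A longest common strictly increasing subsequence is 2, 13 (length 2); it appears in order in both A and B, and no longer such subsequence exists.

2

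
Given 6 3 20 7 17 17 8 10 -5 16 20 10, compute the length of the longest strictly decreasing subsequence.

4

One longest decreasing subsequence is 20, 17, 8, -5 (positions 3,5,7,9), of length 4; no longer one exists.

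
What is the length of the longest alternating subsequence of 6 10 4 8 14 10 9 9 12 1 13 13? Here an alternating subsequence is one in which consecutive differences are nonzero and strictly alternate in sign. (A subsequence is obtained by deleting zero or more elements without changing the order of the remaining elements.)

Track the best alternating length ending on an up-step vs a down-step at each position: up/down = 1/1, 2/1, 1/3, 4/3, 4/1, 4/5, 4/5, 4/5, 6/5, 1/7, 8/5, 8/5.
The maximum over both is 8; one such subsequence is 6, 10, 4, 14, 10, 12, 1, 13.

8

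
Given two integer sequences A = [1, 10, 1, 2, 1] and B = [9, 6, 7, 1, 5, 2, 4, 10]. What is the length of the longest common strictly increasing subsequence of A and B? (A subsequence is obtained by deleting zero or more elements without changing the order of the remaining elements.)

2

For each value that appears in both, track the longest common increasing run ending there.
The best achievable length is 2; one witness is 1, 2 (A-positions 1,4, B-positions 4,6).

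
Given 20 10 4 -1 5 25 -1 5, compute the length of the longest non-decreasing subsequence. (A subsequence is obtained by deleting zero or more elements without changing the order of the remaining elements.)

Let dp[i] be the longest non-decreasing subsequence ending at position i. Then dp = [1, 1, 1, 1, 2, 3, 2, 3].
The maximum is 3; one witness is 4, 5, 25 at positions 3,5,6.

3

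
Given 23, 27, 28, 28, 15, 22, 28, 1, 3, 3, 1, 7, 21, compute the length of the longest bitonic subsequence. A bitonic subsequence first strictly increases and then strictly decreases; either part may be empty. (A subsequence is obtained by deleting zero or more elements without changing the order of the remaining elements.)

6

Let inc[i] be the LIS ending at i and dec[i] the longest strictly decreasing subsequence starting at i. inc = [1, 2, 3, 3, 1, 2, 3, 1, 2, 2, 1, 3, 4], dec = [4, 4, 4, 4, 3, 3, 3, 1, 2, 2, 1, 1, 1].
max_i inc[i]+dec[i]−1 = 6, with one witness 23, 27, 28, 22, 3, 1.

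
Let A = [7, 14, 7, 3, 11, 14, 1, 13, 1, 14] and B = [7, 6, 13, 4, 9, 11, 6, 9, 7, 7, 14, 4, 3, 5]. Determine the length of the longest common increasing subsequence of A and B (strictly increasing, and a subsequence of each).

For each value that appears in both, track the longest common increasing run ending there.
The best achievable length is 3; one witness is 7, 11, 14 (A-positions 1,5,6, B-positions 1,6,11).

3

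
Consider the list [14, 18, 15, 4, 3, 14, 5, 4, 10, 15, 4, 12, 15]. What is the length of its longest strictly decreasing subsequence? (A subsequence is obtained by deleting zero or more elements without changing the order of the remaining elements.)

Let dp[i] be the longest decreasing subsequence ending at position i. Then dp = [1, 1, 2, 3, 4, 3, 4, 5, 4, 2, 5, 4, 2].
The maximum is 5; one witness is 18, 15, 14, 5, 4 at positions 2,3,6,7,8.

5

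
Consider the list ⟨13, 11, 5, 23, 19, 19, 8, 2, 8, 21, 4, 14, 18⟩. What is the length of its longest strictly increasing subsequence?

4

One longest increasing subsequence is 5, 8, 14, 18 (positions 3,7,12,13), of length 4; no longer one exists.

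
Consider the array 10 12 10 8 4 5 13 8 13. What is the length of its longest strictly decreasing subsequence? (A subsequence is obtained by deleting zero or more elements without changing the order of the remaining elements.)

Scanning left to right, the best length ending at each element is: 10→1, 12→1, 10→2, 8→3, 4→4, 5→4, 13→1, 8→3, 13→1.
So the longest decreasing subsequence has length 4, e.g. 12, 10, 8, 4.

4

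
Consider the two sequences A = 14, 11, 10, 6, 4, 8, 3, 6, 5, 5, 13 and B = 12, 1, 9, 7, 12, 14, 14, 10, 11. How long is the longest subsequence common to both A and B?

2

Backtracking the LCS table gives one alignment: 14 (A1,B7) → 11 (A2,B9).
So the longest common subsequence has length 2.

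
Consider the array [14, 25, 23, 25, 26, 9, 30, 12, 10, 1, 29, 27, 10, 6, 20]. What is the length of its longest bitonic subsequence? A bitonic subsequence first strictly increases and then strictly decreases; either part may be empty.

9

One longest bitonic subsequence is 14, 23, 25, 26, 30, 29, 27, 10, 6 (positions 1,3,4,5,7,11,12,13,14): it rises to 30 then falls. Length 9 is optimal.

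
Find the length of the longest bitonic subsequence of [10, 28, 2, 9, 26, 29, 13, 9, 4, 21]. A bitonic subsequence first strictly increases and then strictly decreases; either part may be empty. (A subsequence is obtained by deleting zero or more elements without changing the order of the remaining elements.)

7

Let inc[i] be the LIS ending at i and dec[i] the longest strictly decreasing subsequence starting at i. inc = [1, 2, 1, 2, 3, 4, 3, 2, 2, 4], dec = [3, 5, 1, 2, 4, 4, 3, 2, 1, 1].
max_i inc[i]+dec[i]−1 = 7, with one witness 2, 9, 26, 29, 13, 9, 4.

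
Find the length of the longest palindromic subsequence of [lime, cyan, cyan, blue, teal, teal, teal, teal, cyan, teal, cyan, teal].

Using dp[i][j] = 2 + dp[i+1][j−1] if the ends match, else max(dp[i+1][j], dp[i][j−1]):
dp[1][12] = 8. A witness is cyan cyan teal teal teal teal cyan cyan at positions 2,3,5,6,7,8,9,11.

8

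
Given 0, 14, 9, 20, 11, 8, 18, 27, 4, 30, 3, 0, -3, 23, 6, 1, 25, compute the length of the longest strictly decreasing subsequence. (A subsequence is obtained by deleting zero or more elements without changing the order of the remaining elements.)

7

Scanning left to right, the best length ending at each element is: 0→1, 14→1, 9→2, 20→1, 11→2, 8→3, 18→2, 27→1, 4→4, 30→1, 3→5, 0→6, -3→7, 23→2, 6→4, 1→6, 25→2.
So the longest decreasing subsequence has length 7, e.g. 14, 9, 8, 4, 3, 0, -3.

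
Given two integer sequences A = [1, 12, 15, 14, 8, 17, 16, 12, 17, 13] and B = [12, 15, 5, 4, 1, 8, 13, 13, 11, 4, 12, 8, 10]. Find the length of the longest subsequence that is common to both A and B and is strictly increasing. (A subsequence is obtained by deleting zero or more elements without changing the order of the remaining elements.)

For each value that appears in both, track the longest common increasing run ending there.
The best achievable length is 3; one witness is 1, 8, 13 (A-positions 1,5,10, B-positions 5,6,7).

3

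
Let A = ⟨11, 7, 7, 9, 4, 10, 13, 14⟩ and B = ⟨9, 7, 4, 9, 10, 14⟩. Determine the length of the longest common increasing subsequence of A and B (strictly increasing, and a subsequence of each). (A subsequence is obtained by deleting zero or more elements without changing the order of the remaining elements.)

A longest common strictly increasing subsequence is 7, 9, 10, 14 (length 4); it appears in order in both A and B, and no longer such subsequence exists.

4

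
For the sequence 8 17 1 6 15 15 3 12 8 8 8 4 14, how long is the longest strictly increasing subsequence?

One longest increasing subsequence is 1, 6, 12, 14 (positions 3,4,8,13), of length 4; no longer one exists.

4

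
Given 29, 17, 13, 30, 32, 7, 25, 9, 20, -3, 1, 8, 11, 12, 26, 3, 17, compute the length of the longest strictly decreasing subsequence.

Scanning left to right, the best length ending at each element is: 29→1, 17→2, 13→3, 30→1, 32→1, 7→4, 25→2, 9→4, 20→3, -3→5, 1→5, 8→5, 11→4, 12→4, 26→2, 3→6, 17→4.
So the longest decreasing subsequence has length 6, e.g. 29, 17, 13, 9, 8, 3.

6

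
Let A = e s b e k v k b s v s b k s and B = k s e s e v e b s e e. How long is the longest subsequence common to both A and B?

A longest common subsequence is esevbs (length 6); the LCS DP confirms no longer common subsequence exists.

6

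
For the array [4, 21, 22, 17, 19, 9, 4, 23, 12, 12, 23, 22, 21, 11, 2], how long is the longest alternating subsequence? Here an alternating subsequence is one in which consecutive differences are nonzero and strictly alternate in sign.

Track the best alternating length ending on an up-step vs a down-step at each position: up/down = 1/1, 2/1, 2/1, 2/3, 4/3, 2/5, 1/5, 6/1, 6/7, 6/7, 8/1, 8/9, 8/9, 6/9, 1/9.
The maximum over both is 9; one such subsequence is 4, 21, 17, 19, 9, 23, 12, 23, 22.

9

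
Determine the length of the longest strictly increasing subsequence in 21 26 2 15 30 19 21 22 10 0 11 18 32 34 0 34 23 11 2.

7

One longest increasing subsequence is 2, 15, 19, 21, 22, 32, 34 (positions 3,4,6,7,8,13,14), of length 7; no longer one exists.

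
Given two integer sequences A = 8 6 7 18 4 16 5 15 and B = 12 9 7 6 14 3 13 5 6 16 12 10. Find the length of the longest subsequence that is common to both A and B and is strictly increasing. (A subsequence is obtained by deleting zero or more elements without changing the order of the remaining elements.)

A longest common strictly increasing subsequence is 7, 16 (length 2); it appears in order in both A and B, and no longer such subsequence exists.

2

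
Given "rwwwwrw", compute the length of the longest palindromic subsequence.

6

One longest palindromic subsequence is rwwwwr (positions 1,2,3,4,5,6); it reads the same forward and backward, and the interval DP gives dp[1][7] = 6.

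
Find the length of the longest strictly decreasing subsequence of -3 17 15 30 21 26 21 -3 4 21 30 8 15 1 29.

Scanning left to right, the best length ending at each element is: -3→1, 17→1, 15→2, 30→1, 21→2, 26→2, 21→3, -3→4, 4→4, 21→3, 30→1, 8→4, 15→4, 1→5, 29→2.
So the longest decreasing subsequence has length 5, e.g. 30, 26, 21, 4, 1.

5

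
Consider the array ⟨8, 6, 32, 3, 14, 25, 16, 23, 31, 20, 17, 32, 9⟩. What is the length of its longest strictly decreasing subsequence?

One longest decreasing subsequence is 32, 25, 23, 20, 17, 9 (positions 3,6,8,10,11,13), of length 6; no longer one exists.

6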